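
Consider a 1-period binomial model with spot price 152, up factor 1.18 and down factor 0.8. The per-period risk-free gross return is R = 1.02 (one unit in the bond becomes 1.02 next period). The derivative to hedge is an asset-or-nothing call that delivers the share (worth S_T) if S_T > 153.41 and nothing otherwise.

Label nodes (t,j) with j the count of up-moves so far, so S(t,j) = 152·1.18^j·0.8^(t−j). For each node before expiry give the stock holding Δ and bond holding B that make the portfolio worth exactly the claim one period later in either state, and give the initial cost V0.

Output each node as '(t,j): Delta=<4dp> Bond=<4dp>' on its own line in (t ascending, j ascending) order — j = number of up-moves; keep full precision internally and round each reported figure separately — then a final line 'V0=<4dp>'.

(0,0): Delta=3.1053 Bond=-370.1961
V0=101.8039

Since d<R<u, set p* = (R−d)/(u−d) = 0.5789; price each node as the discounted p*-expectation of its children.
Payoff layer (t=1): V(1,0)=0.0000, V(1,1)=179.3600
(0,0): S=152.0000. Δ = (V_up−V_dn)/(S_up−S_dn) = (179.3600−0.0000)/(179.3600−121.6000) = 3.1053. V = [p*·179.3600 + (1−p*)·0.0000]/1.02 = 101.8039. B = V − Δ·S = -370.1961.
Self-financing check: at every node Δ·S+B equals the discounted successor values.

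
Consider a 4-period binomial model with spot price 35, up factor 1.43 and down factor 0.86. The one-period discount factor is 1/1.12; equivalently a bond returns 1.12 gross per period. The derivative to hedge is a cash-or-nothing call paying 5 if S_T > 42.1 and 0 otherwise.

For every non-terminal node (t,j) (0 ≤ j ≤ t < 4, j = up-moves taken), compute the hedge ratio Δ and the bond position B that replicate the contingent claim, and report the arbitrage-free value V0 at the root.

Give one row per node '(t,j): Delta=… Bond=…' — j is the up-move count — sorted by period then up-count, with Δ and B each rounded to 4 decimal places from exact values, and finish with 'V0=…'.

No-arbitrage ⇒ martingale measure with p* = (R−d)/(u−d) = 0.4561.
Payoff layer (t=4): V(4,0)=0.0000, V(4,1)=0.0000, V(4,2)=5.0000, V(4,3)=5.0000, V(4,4)=5.0000
  t=3,j=0: stock 22.2620 → up 31.8346 (V=0.0000), down 19.1453 (V=0.0000). Price 0.0000; hedge Δ=0.0000, bond B=0.0000.
  t=3,j=1: stock 37.0170 → up 52.9343 (V=5.0000), down 31.8346 (V=0.0000). Price 2.0363; hedge Δ=0.2370, bond B=-6.7356.
  t=3,j=2: stock 61.5515 → up 88.0186 (V=5.0000), down 52.9343 (V=5.0000). Price 4.4643; hedge Δ=0.0000, bond B=4.4643.
  t=3,j=3: stock 102.3472 → up 146.3566 (V=5.0000), down 88.0186 (V=5.0000). Price 4.4643; hedge Δ=0.0000, bond B=4.4643.
  t=2,j=0: stock 25.8860 → up 37.0170 (V=2.0363), down 22.2620 (V=0.0000). Price 0.8293; hedge Δ=0.1380, bond B=-2.7432.
  t=2,j=1: stock 43.0430 → up 61.5515 (V=4.4643), down 37.0170 (V=2.0363). Price 2.8070; hedge Δ=0.0990, bond B=-1.4526.
  t=2,j=2: stock 71.5715 → up 102.3472 (V=4.4643), down 61.5515 (V=4.4643). Price 3.9860; hedge Δ=0.0000, bond B=3.9860.
  t=1,j=0: stock 30.1000 → up 43.0430 (V=2.8070), down 25.8860 (V=0.8293). Price 1.5459; hedge Δ=0.1153, bond B=-1.9236.
  t=1,j=1: stock 50.0500 → up 71.5715 (V=3.9860), down 43.0430 (V=2.8070). Price 2.9864; hedge Δ=0.0413, bond B=0.9180.
  t=0,j=0: stock 35.0000 → up 50.0500 (V=2.9864), down 30.1000 (V=1.5459). Price 1.9669; hedge Δ=0.0722, bond B=-0.5602.
Each (Δ,B) replicates both successor values, so the strategy is self-financing and V0 is arbitrage-free.

(0,0): Delta=0.0722 Bond=-0.5602
(1,0): Delta=0.1153 Bond=-1.9236
(1,1): Delta=0.0413 Bond=0.9180
(2,0): Delta=0.1380 Bond=-2.7432
(2,1): Delta=0.0990 Bond=-1.4526
(2,2): Delta=0.0000 Bond=3.9860
(3,0): Delta=0.0000 Bond=0.0000
(3,1): Delta=0.2370 Bond=-6.7356
(3,2): Delta=0.0000 Bond=4.4643
(3,3): Delta=0.0000 Bond=4.4643
V0=1.9669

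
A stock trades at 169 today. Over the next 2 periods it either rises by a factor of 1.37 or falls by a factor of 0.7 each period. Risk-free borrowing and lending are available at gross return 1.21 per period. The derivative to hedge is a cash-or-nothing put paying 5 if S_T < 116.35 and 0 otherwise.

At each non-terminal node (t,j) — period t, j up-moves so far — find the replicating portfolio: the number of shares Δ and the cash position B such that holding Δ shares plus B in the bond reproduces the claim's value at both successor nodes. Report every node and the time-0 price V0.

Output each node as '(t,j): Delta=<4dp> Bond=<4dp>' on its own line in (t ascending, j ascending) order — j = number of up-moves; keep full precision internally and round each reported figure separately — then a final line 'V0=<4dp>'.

Since d<R<u, set p* = (R−d)/(u−d) = 0.7612; price each node as the discounted p*-expectation of its children.
Terminal payoffs: V(2,0)=5.0000, V(2,1)=0.0000, V(2,2)=0.0000
Node (1,0) S=118.3000: V=(p*·0.0000+(1−p*)·5.0000)/1.21=0.9868; Δ=(0.0000−5.0000)/(162.0710−82.8100)=-0.0631; B=V−Δ·S=8.4495
Node (1,1) S=231.5300: V=(p*·0.0000+(1−p*)·0.0000)/1.21=0.0000; Δ=(0.0000−0.0000)/(317.1961−162.0710)=0.0000; B=V−Δ·S=0.0000
Node (0,0) S=169.0000: V=(p*·0.0000+(1−p*)·0.9868)/1.21=0.1948; Δ=(0.0000−0.9868)/(231.5300−118.3000)=-0.0087; B=V−Δ·S=1.6676
The time-0 hedge costs 0.1948, which is the no-arbitrage price.

(0,0): Delta=-0.0087 Bond=1.6676
(1,0): Delta=-0.0631 Bond=8.4495
(1,1): Delta=0.0000 Bond=0.0000
V0=0.1948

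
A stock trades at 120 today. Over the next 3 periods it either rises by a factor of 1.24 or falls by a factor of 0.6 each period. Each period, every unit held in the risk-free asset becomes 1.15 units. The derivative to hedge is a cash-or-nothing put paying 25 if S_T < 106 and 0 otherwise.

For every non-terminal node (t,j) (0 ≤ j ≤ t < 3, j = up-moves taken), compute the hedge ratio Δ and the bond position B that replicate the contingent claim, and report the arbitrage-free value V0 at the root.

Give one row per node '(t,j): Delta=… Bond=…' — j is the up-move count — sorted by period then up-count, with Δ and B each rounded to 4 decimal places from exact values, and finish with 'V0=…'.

(0,0): Delta=-0.0595 Bond=8.0228
(1,0): Delta=-0.4054 Bond=34.1335
(1,1): Delta=-0.0321 Bond=5.1505
(2,0): Delta=0.0000 Bond=21.7391
(2,1): Delta=-0.4375 Bond=42.1196
(2,2): Delta=0.0000 Bond=0.0000
V0=0.8838

The replicating-portfolio and risk-neutral prices coincide; use p* = (1.15−0.6)/(1.24−0.6) = 0.8594 for the latter.
Payoff layer (t=3): V(3,0)=25.0000, V(3,1)=25.0000, V(3,2)=0.0000, V(3,3)=0.0000
Node (2,0) S=43.2000: V=(p*·25.0000+(1−p*)·25.0000)/1.15=21.7391; Δ=(25.0000−25.0000)/(53.5680−25.9200)=0.0000; B=V−Δ·S=21.7391
Node (2,1) S=89.2800: V=(p*·0.0000+(1−p*)·25.0000)/1.15=3.0571; Δ=(0.0000−25.0000)/(110.7072−53.5680)=-0.4375; B=V−Δ·S=42.1196
Node (2,2) S=184.5120: V=(p*·0.0000+(1−p*)·0.0000)/1.15=0.0000; Δ=(0.0000−0.0000)/(228.7949−110.7072)=0.0000; B=V−Δ·S=0.0000
Node (1,0) S=72.0000: V=(p*·3.0571+(1−p*)·21.7391)/1.15=4.9428; Δ=(3.0571−21.7391)/(89.2800−43.2000)=-0.4054; B=V−Δ·S=34.1335
Node (1,1) S=148.8000: V=(p*·0.0000+(1−p*)·3.0571)/1.15=0.3738; Δ=(0.0000−3.0571)/(184.5120−89.2800)=-0.0321; B=V−Δ·S=5.1505
Node (0,0) S=120.0000: V=(p*·0.3738+(1−p*)·4.9428)/1.15=0.8838; Δ=(0.3738−4.9428)/(148.8000−72.0000)=-0.0595; B=V−Δ·S=8.0228
The time-0 hedge costs 0.8838, which is the no-arbitrage price.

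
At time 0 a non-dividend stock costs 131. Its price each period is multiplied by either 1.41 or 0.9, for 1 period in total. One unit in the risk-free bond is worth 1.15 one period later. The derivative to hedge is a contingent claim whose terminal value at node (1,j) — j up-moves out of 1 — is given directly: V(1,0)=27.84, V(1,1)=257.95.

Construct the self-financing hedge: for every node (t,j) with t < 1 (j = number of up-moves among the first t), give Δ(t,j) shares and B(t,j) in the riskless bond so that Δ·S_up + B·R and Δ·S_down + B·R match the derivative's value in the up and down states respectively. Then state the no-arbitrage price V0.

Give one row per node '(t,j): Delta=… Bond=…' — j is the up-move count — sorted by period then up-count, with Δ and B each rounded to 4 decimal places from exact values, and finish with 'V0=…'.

Under the risk-neutral measure, an up-move has probability p* = (R−d)/(u−d) = 0.4902 and values discount at R = 1.15.
Terminal payoffs: V(1,0)=27.8400, V(1,1)=257.9500
Node (0,0) S=131.0000: V=(p*·257.9500+(1−p*)·27.8400)/1.15=122.2948; Δ=(257.9500−27.8400)/(184.7100−117.9000)=3.4442; B=V−Δ·S=-328.9013
Each (Δ,B) replicates both successor values, so the strategy is self-financing and V0 is arbitrage-free.

(0,0): Delta=3.4442 Bond=-328.9013
V0=122.2948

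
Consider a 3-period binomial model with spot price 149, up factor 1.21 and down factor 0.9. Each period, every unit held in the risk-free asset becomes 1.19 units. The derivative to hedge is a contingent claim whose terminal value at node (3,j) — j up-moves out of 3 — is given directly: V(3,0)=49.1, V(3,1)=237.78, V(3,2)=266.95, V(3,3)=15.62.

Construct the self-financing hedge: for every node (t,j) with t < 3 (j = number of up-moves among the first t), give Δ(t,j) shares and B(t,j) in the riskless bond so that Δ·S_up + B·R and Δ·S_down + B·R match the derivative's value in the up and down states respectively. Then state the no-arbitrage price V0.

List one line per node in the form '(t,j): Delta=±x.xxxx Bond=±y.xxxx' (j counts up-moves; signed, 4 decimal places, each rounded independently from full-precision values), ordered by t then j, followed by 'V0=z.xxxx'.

No-arbitrage ⇒ martingale measure with p* = (R−d)/(u−d) = 0.9355.
Terminal payoffs: V(3,0)=49.1000, V(3,1)=237.7800, V(3,2)=266.9500, V(3,3)=15.6200
Node (2,0) S=120.6900: V=(p*·237.7800+(1−p*)·49.1000)/1.19=189.5858; Δ=(237.7800−49.1000)/(146.0349−108.6210)=5.0430; B=V−Δ·S=-419.0594
Node (2,1) S=162.2610: V=(p*·266.9500+(1−p*)·237.7800)/1.19=222.7463; Δ=(266.9500−237.7800)/(196.3358−146.0349)=0.5799; B=V−Δ·S=128.6495
Node (2,2) S=218.1509: V=(p*·15.6200+(1−p*)·266.9500)/1.19=26.7520; Δ=(15.6200−266.9500)/(263.9626−196.3358)=-3.7164; B=V−Δ·S=837.4939
Node (1,0) S=134.1000: V=(p*·222.7463+(1−p*)·189.5858)/1.19=185.3839; Δ=(222.7463−189.5858)/(162.2610−120.6900)=0.7977; B=V−Δ·S=78.4147
Node (1,1) S=180.2900: V=(p*·26.7520+(1−p*)·222.7463)/1.19=33.1065; Δ=(26.7520−222.7463)/(218.1509−162.2610)=-3.5068; B=V−Δ·S=665.3462
Node (0,0) S=149.0000: V=(p*·33.1065+(1−p*)·185.3839)/1.19=36.0764; Δ=(33.1065−185.3839)/(180.2900−134.1000)=-3.2968; B=V−Δ·S=527.2938
Self-financing check: at every node Δ·S+B equals the discounted successor values.

(0,0): Delta=-3.2968 Bond=527.2938
(1,0): Delta=0.7977 Bond=78.4147
(1,1): Delta=-3.5068 Bond=665.3462
(2,0): Delta=5.0430 Bond=-419.0594
(2,1): Delta=0.5799 Bond=128.6495
(2,2): Delta=-3.7164 Bond=837.4939
V0=36.0764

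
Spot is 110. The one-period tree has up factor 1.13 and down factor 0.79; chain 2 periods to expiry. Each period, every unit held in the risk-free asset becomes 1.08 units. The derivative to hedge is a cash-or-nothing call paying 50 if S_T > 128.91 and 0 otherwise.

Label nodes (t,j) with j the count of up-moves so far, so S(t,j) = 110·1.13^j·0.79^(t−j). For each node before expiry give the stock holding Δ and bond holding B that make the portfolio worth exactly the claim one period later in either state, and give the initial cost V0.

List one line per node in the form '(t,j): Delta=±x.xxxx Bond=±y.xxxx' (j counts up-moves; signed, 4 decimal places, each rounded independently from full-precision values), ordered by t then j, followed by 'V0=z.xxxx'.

Since d<R<u, set p* = (R−d)/(u−d) = 0.8529; price each node as the discounted p*-expectation of its children.
Terminal payoffs: V(2,0)=0.0000, V(2,1)=0.0000, V(2,2)=50.0000
Node (1,0) S=86.9000: V=(p*·0.0000+(1−p*)·0.0000)/1.08=0.0000; Δ=(0.0000−0.0000)/(98.1970−68.6510)=0.0000; B=V−Δ·S=0.0000
Node (1,1) S=124.3000: V=(p*·50.0000+(1−p*)·0.0000)/1.08=39.4880; Δ=(50.0000−0.0000)/(140.4590−98.1970)=1.1831; B=V−Δ·S=-107.5708
Node (0,0) S=110.0000: V=(p*·39.4880+(1−p*)·0.0000)/1.08=31.1861; Δ=(39.4880−0.0000)/(124.3000−86.9000)=1.0558; B=V−Δ·S=-84.9552
Each (Δ,B) replicates both successor values, so the strategy is self-financing and V0 is arbitrage-free.

(0,0): Delta=1.0558 Bond=-84.9552
(1,0): Delta=0.0000 Bond=0.0000
(1,1): Delta=1.1831 Bond=-107.5708
V0=31.1861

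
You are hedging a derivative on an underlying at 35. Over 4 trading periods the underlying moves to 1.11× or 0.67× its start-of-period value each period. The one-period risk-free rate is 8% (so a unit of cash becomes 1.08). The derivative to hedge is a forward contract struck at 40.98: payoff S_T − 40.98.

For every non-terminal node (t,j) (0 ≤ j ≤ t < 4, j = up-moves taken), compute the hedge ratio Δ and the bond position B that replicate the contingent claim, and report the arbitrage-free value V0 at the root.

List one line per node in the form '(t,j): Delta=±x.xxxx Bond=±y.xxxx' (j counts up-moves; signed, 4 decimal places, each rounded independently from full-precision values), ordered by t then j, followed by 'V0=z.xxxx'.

(0,0): Delta=1.0000 Bond=-30.1215
(1,0): Delta=1.0000 Bond=-32.5312
(1,1): Delta=1.0000 Bond=-32.5312
(2,0): Delta=1.0000 Bond=-35.1337
(2,1): Delta=1.0000 Bond=-35.1337
(2,2): Delta=1.0000 Bond=-35.1337
(3,0): Delta=1.0000 Bond=-37.9444
(3,1): Delta=1.0000 Bond=-37.9444
(3,2): Delta=1.0000 Bond=-37.9444
(3,3): Delta=1.0000 Bond=-37.9444
V0=4.8785

Under the risk-neutral measure, an up-move has probability p* = (R−d)/(u−d) = 0.9318 and values discount at R = 1.08.
Terminal payoffs: V(4,0)=-33.9271, V(4,1)=-29.2954, V(4,2)=-21.6219, V(4,3)=-8.9091, V(4,4)=12.1525
  t=3,j=0: stock 10.5267 → up 11.6846 (V=-29.2954), down 7.0529 (V=-33.9271). Price -27.4177; hedge Δ=1.0000, bond B=-37.9444.
  t=3,j=1: stock 17.4398 → up 19.3581 (V=-21.6219), down 11.6846 (V=-29.2954). Price -20.5047; hedge Δ=1.0000, bond B=-37.9444.
  t=3,j=2: stock 28.8927 → up 32.0709 (V=-8.9091), down 19.3581 (V=-21.6219). Price -9.0517; hedge Δ=1.0000, bond B=-37.9444.
  t=3,j=3: stock 47.8671 → up 53.1325 (V=12.1525), down 32.0709 (V=-8.9091). Price 9.9226; hedge Δ=1.0000, bond B=-37.9444.
  t=2,j=0: stock 15.7115 → up 17.4398 (V=-20.5047), down 10.5267 (V=-27.4177). Price -19.4222; hedge Δ=1.0000, bond B=-35.1337.
  t=2,j=1: stock 26.0295 → up 28.8927 (V=-9.0517), down 17.4398 (V=-20.5047). Price -9.1042; hedge Δ=1.0000, bond B=-35.1337.
  t=2,j=2: stock 43.1235 → up 47.8671 (V=9.9226), down 28.8927 (V=-9.0517). Price 7.9898; hedge Δ=1.0000, bond B=-35.1337.
  t=1,j=0: stock 23.4500 → up 26.0295 (V=-9.1042), down 15.7115 (V=-19.4222). Price -9.0812; hedge Δ=1.0000, bond B=-32.5312.
  t=1,j=1: stock 38.8500 → up 43.1235 (V=7.9898), down 26.0295 (V=-9.1042). Price 6.3188; hedge Δ=1.0000, bond B=-32.5312.
  t=0,j=0: stock 35.0000 → up 38.8500 (V=6.3188), down 23.4500 (V=-9.0812). Price 4.8785; hedge Δ=1.0000, bond B=-30.1215.
Check: Δ(0,0)·S0 + B(0,0) = 4.8785 = V0.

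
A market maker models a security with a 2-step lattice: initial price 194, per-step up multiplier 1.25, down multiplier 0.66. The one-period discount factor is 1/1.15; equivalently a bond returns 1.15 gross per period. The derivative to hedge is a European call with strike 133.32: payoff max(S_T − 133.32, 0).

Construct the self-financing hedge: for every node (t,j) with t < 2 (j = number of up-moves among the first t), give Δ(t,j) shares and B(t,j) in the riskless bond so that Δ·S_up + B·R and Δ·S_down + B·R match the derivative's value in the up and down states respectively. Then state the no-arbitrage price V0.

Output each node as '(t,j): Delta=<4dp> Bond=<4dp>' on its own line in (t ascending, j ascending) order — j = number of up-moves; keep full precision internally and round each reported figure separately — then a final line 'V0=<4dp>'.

Under the risk-neutral measure, an up-move has probability p* = (R−d)/(u−d) = 0.8305 and values discount at R = 1.15.
At expiry t=2: V(2,0)=0.0000, V(2,1)=26.7300, V(2,2)=169.8050
(1,0): S=128.0400. Δ = (V_up−V_dn)/(S_up−S_dn) = (26.7300−0.0000)/(160.0500−84.5064) = 0.3538. V = [p*·26.7300 + (1−p*)·0.0000]/1.15 = 19.3039. B = V − Δ·S = -26.0012.
(1,1): S=242.5000. Δ = (V_up−V_dn)/(S_up−S_dn) = (169.8050−26.7300)/(303.1250−160.0500) = 1.0000. V = [p*·169.8050 + (1−p*)·26.7300]/1.15 = 126.5696. B = V − Δ·S = -115.9304.
(0,0): S=194.0000. Δ = (V_up−V_dn)/(S_up−S_dn) = (126.5696−19.3039)/(242.5000−128.0400) = 0.9371. V = [p*·126.5696 + (1−p*)·19.3039]/1.15 = 94.2513. B = V − Δ·S = -87.5549.
Each (Δ,B) replicates both successor values, so the strategy is self-financing and V0 is arbitrage-free.

(0,0): Delta=0.9371 Bond=-87.5549
(1,0): Delta=0.3538 Bond=-26.0012
(1,1): Delta=1.0000 Bond=-115.9304
V0=94.2513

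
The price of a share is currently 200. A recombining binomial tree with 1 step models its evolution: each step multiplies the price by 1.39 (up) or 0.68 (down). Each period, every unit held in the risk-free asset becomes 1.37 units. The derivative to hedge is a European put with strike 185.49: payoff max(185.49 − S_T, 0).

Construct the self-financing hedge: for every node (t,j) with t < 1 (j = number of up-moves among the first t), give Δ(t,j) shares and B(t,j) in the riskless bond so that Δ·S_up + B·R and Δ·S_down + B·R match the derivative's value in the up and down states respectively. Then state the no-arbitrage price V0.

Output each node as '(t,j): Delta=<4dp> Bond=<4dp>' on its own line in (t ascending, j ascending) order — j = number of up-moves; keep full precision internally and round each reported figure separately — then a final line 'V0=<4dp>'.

(0,0): Delta=-0.3485 Bond=70.7218
V0=1.0176

Under the risk-neutral measure, an up-move has probability p* = (R−d)/(u−d) = 0.9718 and values discount at R = 1.37.
At expiry t=1: V(1,0)=49.4900, V(1,1)=0.0000
  t=0,j=0: stock 200.0000 → up 278.0000 (V=0.0000), down 136.0000 (V=49.4900). Price 1.0176; hedge Δ=-0.3485, bond B=70.7218.
The time-0 hedge costs 1.0176, which is the no-arbitrage price.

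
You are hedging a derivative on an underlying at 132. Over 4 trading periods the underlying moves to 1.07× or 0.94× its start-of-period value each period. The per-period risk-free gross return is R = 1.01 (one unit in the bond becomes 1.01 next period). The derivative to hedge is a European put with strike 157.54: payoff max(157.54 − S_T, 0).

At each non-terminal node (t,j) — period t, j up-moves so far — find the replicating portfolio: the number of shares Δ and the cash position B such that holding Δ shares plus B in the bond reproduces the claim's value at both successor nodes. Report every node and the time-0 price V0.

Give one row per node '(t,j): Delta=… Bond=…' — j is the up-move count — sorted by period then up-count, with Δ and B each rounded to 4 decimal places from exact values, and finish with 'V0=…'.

Under the risk-neutral measure, an up-move has probability p* = (R−d)/(u−d) = 0.5385 and values discount at R = 1.01.
Payoff layer (t=4): V(4,0)=54.4811, V(4,1)=40.2283, V(4,2)=24.0044, V(4,3)=5.5367, V(4,4)=0.0000
(3,0): S=109.6371. Δ = (V_up−V_dn)/(S_up−S_dn) = (40.2283−54.4811)/(117.3117−103.0589) = -1.0000. V = [p*·40.2283 + (1−p*)·54.4811]/1.01 = 46.3431. B = V − Δ·S = 155.9802.
(3,1): S=124.7997. Δ = (V_up−V_dn)/(S_up−S_dn) = (24.0044−40.2283)/(133.5356−117.3117) = -1.0000. V = [p*·24.0044 + (1−p*)·40.2283]/1.01 = 31.1805. B = V − Δ·S = 155.9802.
(3,2): S=142.0592. Δ = (V_up−V_dn)/(S_up−S_dn) = (5.5367−24.0044)/(152.0033−133.5356) = -1.0000. V = [p*·5.5367 + (1−p*)·24.0044]/1.01 = 13.9210. B = V − Δ·S = 155.9802.
(3,3): S=161.7057. Δ = (V_up−V_dn)/(S_up−S_dn) = (0.0000−5.5367)/(173.0251−152.0033) = -0.2634. V = [p*·0.0000 + (1−p*)·5.5367]/1.01 = 2.5301. B = V − Δ·S = 45.1198.
(2,0): S=116.6352. Δ = (V_up−V_dn)/(S_up−S_dn) = (31.1805−46.3431)/(124.7997−109.6371) = -1.0000. V = [p*·31.1805 + (1−p*)·46.3431]/1.01 = 37.8006. B = V − Δ·S = 154.4358.
(2,1): S=132.7656. Δ = (V_up−V_dn)/(S_up−S_dn) = (13.9210−31.1805)/(142.0592−124.7997) = -1.0000. V = [p*·13.9210 + (1−p*)·31.1805]/1.01 = 21.6702. B = V − Δ·S = 154.4358.
(2,2): S=151.1268. Δ = (V_up−V_dn)/(S_up−S_dn) = (2.5301−13.9210)/(161.7057−142.0592) = -0.5798. V = [p*·2.5301 + (1−p*)·13.9210]/1.01 = 7.7103. B = V − Δ·S = 95.3328.
(1,0): S=124.0800. Δ = (V_up−V_dn)/(S_up−S_dn) = (21.6702−37.8006)/(132.7656−116.6352) = -1.0000. V = [p*·21.6702 + (1−p*)·37.8006]/1.01 = 28.8268. B = V − Δ·S = 152.9068.
(1,1): S=141.2400. Δ = (V_up−V_dn)/(S_up−S_dn) = (7.7103−21.6702)/(151.1268−132.7656) = -0.7603. V = [p*·7.7103 + (1−p*)·21.6702]/1.01 = 14.0132. B = V − Δ·S = 121.3972.
(0,0): S=132.0000. Δ = (V_up−V_dn)/(S_up−S_dn) = (14.0132−28.8268)/(141.2400−124.0800) = -0.8633. V = [p*·14.0132 + (1−p*)·28.8268]/1.01 = 20.6438. B = V − Δ·S = 134.5941.
Check: Δ(0,0)·S0 + B(0,0) = 20.6438 = V0.

(0,0): Delta=-0.8633 Bond=134.5941
(1,0): Delta=-1.0000 Bond=152.9068
(1,1): Delta=-0.7603 Bond=121.3972
(2,0): Delta=-1.0000 Bond=154.4358
(2,1): Delta=-1.0000 Bond=154.4358
(2,2): Delta=-0.5798 Bond=95.3328
(3,0): Delta=-1.0000 Bond=155.9802
(3,1): Delta=-1.0000 Bond=155.9802
(3,2): Delta=-1.0000 Bond=155.9802
(3,3): Delta=-0.2634 Bond=45.1198
V0=20.6438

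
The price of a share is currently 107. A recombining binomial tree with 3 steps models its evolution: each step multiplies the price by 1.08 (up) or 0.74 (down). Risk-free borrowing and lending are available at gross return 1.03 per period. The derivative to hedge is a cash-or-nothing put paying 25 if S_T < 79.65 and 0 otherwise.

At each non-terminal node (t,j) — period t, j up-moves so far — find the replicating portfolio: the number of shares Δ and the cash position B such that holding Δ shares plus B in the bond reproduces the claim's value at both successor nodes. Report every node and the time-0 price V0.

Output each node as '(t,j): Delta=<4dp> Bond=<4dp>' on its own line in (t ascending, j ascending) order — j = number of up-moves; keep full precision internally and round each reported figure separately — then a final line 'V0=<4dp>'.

(0,0): Delta=-0.1625 Bond=18.7259
(1,0): Delta=-0.7690 Bond=67.3108
(1,1): Delta=-0.0908 Bond=11.0078
(2,0): Delta=0.0000 Bond=24.2718
(2,1): Delta=-0.8598 Bond=77.0988
(2,2): Delta=0.0000 Bond=0.0000
V0=1.3388

No-arbitrage ⇒ martingale measure with p* = (R−d)/(u−d) = 0.8529.
Payoff layer (t=3): V(3,0)=25.0000, V(3,1)=25.0000, V(3,2)=0.0000, V(3,3)=0.0000
  t=2,j=0: stock 58.5932 → up 63.2807 (V=25.0000), down 43.3590 (V=25.0000). Price 24.2718; hedge Δ=0.0000, bond B=24.2718.
  t=2,j=1: stock 85.5144 → up 92.3556 (V=0.0000), down 63.2807 (V=25.0000). Price 3.5694; hedge Δ=-0.8598, bond B=77.0988.
  t=2,j=2: stock 124.8048 → up 134.7892 (V=0.0000), down 92.3556 (V=0.0000). Price 0.0000; hedge Δ=0.0000, bond B=0.0000.
  t=1,j=0: stock 79.1800 → up 85.5144 (V=3.5694), down 58.5932 (V=24.2718). Price 6.4212; hedge Δ=-0.7690, bond B=67.3108.
  t=1,j=1: stock 115.5600 → up 124.8048 (V=0.0000), down 85.5144 (V=3.5694). Price 0.5096; hedge Δ=-0.0908, bond B=11.0078.
  t=0,j=0: stock 107.0000 → up 115.5600 (V=0.5096), down 79.1800 (V=6.4212). Price 1.3388; hedge Δ=-0.1625, bond B=18.7259.
Check: Δ(0,0)·S0 + B(0,0) = 1.3388 = V0.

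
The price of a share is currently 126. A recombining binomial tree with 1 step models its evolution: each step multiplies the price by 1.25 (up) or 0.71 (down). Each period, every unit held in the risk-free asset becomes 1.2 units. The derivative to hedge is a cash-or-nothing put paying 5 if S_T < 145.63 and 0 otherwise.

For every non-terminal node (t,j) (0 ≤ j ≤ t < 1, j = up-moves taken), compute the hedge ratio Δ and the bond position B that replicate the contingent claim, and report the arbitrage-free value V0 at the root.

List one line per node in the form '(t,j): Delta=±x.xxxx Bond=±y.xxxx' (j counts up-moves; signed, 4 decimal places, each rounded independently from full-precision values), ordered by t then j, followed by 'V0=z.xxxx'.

Since d<R<u, set p* = (R−d)/(u−d) = 0.9074; price each node as the discounted p*-expectation of its children.
Payoff layer (t=1): V(1,0)=5.0000, V(1,1)=0.0000
(0,0): S=126.0000. Δ = (V_up−V_dn)/(S_up−S_dn) = (0.0000−5.0000)/(157.5000−89.4600) = -0.0735. V = [p*·0.0000 + (1−p*)·5.0000]/1.2 = 0.3858. B = V − Δ·S = 9.6451.
Each (Δ,B) replicates both successor values, so the strategy is self-financing and V0 is arbitrage-free.

(0,0): Delta=-0.0735 Bond=9.6451
V0=0.3858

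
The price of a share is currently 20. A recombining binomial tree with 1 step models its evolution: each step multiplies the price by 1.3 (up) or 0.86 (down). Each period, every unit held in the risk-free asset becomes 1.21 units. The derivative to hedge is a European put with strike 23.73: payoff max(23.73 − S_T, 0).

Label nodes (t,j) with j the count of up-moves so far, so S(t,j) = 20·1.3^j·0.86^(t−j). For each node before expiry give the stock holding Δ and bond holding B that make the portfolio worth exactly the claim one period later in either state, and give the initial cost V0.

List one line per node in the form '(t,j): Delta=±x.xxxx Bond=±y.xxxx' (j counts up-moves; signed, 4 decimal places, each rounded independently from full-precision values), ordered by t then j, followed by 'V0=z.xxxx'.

The replicating-portfolio and risk-neutral prices coincide; use p* = (1.21−0.86)/(1.3−0.86) = 0.7955 for the latter.
Payoff layer (t=1): V(1,0)=6.5300, V(1,1)=0.0000
(0,0): S=20.0000. Δ = (V_up−V_dn)/(S_up−S_dn) = (0.0000−6.5300)/(26.0000−17.2000) = -0.7420. V = [p*·0.0000 + (1−p*)·6.5300]/1.21 = 1.1039. B = V − Δ·S = 15.9448.
Each (Δ,B) replicates both successor values, so the strategy is self-financing and V0 is arbitrage-free.

(0,0): Delta=-0.7420 Bond=15.9448
V0=1.1039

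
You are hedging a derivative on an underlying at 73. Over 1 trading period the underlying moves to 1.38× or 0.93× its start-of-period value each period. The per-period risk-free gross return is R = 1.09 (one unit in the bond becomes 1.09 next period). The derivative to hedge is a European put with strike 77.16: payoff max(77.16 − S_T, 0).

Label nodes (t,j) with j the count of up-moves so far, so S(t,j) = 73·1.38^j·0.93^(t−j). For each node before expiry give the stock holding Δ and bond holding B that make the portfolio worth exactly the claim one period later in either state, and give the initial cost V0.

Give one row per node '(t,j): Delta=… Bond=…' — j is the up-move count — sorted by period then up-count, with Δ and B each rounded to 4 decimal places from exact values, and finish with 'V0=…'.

No-arbitrage ⇒ martingale measure with p* = (R−d)/(u−d) = 0.3556.
Payoff layer (t=1): V(1,0)=9.2700, V(1,1)=0.0000
(0,0): S=73.0000. Δ = (V_up−V_dn)/(S_up−S_dn) = (0.0000−9.2700)/(100.7400−67.8900) = -0.2822. V = [p*·0.0000 + (1−p*)·9.2700]/1.09 = 5.4807. B = V − Δ·S = 26.0807.
Self-financing check: at every node Δ·S+B equals the discounted successor values.

(0,0): Delta=-0.2822 Bond=26.0807
V0=5.4807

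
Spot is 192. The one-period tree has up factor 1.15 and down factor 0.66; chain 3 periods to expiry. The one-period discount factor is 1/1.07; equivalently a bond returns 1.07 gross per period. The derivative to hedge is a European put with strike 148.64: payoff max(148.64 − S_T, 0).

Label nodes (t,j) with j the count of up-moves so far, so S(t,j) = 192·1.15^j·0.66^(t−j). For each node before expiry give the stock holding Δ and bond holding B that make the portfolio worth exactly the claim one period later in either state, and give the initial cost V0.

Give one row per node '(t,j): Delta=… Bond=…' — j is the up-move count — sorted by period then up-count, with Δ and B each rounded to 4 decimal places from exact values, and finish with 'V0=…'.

Under the risk-neutral measure, an up-move has probability p* = (R−d)/(u−d) = 0.8367 and values discount at R = 1.07.
At expiry t=3: V(3,0)=93.4408, V(3,1)=52.4595, V(3,2)=0.0000, V(3,3)=0.0000
Node (2,0) S=83.6352: V=(p*·52.4595+(1−p*)·93.4408)/1.07=55.2807; Δ=(52.4595−93.4408)/(96.1805−55.1992)=-1.0000; B=V−Δ·S=138.9159
Node (2,1) S=145.7280: V=(p*·0.0000+(1−p*)·52.4595)/1.07=8.0045; Δ=(0.0000−52.4595)/(167.5872−96.1805)=-0.7347; B=V−Δ·S=115.0647
Node (2,2) S=253.9200: V=(p*·0.0000+(1−p*)·0.0000)/1.07=0.0000; Δ=(0.0000−0.0000)/(292.0080−167.5872)=0.0000; B=V−Δ·S=0.0000
Node (1,0) S=126.7200: V=(p*·8.0045+(1−p*)·55.2807)/1.07=14.6945; Δ=(8.0045−55.2807)/(145.7280−83.6352)=-0.7614; B=V−Δ·S=111.1765
Node (1,1) S=220.8000: V=(p*·0.0000+(1−p*)·8.0045)/1.07=1.2214; Δ=(0.0000−8.0045)/(253.9200−145.7280)=-0.0740; B=V−Δ·S=17.5571
Node (0,0) S=192.0000: V=(p*·1.2214+(1−p*)·14.6945)/1.07=3.1972; Δ=(1.2214−14.6945)/(220.8000−126.7200)=-0.1432; B=V−Δ·S=30.6933
Root portfolio cost Δ·192+B reproduces V0=3.1972.

(0,0): Delta=-0.1432 Bond=30.6933
(1,0): Delta=-0.7614 Bond=111.1765
(1,1): Delta=-0.0740 Bond=17.5571
(2,0): Delta=-1.0000 Bond=138.9159
(2,1): Delta=-0.7347 Bond=115.0647
(2,2): Delta=0.0000 Bond=0.0000
V0=3.1972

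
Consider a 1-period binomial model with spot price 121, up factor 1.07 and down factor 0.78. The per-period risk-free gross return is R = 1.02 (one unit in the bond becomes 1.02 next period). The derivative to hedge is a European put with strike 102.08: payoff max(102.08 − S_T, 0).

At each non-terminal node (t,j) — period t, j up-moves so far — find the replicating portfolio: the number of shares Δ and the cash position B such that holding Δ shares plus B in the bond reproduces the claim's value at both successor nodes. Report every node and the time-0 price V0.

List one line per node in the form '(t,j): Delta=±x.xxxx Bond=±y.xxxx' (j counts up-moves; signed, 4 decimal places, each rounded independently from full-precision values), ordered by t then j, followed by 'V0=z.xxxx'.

(0,0): Delta=-0.2194 Bond=27.8533
V0=1.3016

Under the risk-neutral measure, an up-move has probability p* = (R−d)/(u−d) = 0.8276 and values discount at R = 1.02.
At expiry t=1: V(1,0)=7.7000, V(1,1)=0.0000
Node (0,0) S=121.0000: V=(p*·0.0000+(1−p*)·7.7000)/1.02=1.3016; Δ=(0.0000−7.7000)/(129.4700−94.3800)=-0.2194; B=V−Δ·S=27.8533
Check: Δ(0,0)·S0 + B(0,0) = 1.3016 = V0.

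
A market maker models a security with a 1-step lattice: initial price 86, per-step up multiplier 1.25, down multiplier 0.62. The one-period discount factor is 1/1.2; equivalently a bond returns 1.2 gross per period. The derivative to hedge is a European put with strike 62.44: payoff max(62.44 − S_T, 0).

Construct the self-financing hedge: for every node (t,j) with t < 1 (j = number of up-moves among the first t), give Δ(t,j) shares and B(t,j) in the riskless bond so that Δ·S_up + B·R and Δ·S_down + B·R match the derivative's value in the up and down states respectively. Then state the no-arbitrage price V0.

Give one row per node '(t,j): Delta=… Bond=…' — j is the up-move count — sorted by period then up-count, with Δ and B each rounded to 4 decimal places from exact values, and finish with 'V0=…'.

(0,0): Delta=-0.1683 Bond=15.0794
V0=0.6032

Risk-neutral probability p* = (R−d)/(u−d) = (1.2−0.62)/(1.25−0.62) = 0.9206.
Terminal values V(1,·): V(1,0)=9.1200, V(1,1)=0.0000
Node (0,0) S=86.0000: V=(p*·0.0000+(1−p*)·9.1200)/1.2=0.6032; Δ=(0.0000−9.1200)/(107.5000−53.3200)=-0.1683; B=V−Δ·S=15.0794
The time-0 hedge costs 0.6032, which is the no-arbitrage price.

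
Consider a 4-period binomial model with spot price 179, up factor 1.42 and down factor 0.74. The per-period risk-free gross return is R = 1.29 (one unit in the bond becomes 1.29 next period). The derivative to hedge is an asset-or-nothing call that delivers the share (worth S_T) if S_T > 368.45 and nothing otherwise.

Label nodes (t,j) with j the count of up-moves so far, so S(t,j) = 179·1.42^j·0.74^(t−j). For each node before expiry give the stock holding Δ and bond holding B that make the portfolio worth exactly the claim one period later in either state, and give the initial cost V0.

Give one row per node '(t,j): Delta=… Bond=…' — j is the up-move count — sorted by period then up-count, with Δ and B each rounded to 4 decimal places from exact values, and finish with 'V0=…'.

(0,0): Delta=1.2504 Bond=-55.9213
(1,0): Delta=1.6553 Bond=-125.7798
(1,1): Delta=1.2005 Bond=-59.4596
(2,0): Delta=0.0000 Bond=0.0000
(2,1): Delta=1.8592 Bond=-200.6074
(2,2): Delta=1.1193 Bond=-47.4163
(3,0): Delta=0.0000 Bond=0.0000
(3,1): Delta=0.0000 Bond=0.0000
(3,2): Delta=2.0882 Bond=-319.9506
(3,3): Delta=1.0000 Bond=0.0000
V0=167.8942

The replicating-portfolio and risk-neutral prices coincide; use p* = (1.29−0.74)/(1.42−0.74) = 0.8088 for the latter.
Terminal payoffs: V(4,0)=0.0000, V(4,1)=0.0000, V(4,2)=0.0000, V(4,3)=379.2711, V(4,4)=727.7905
  t=3,j=0: stock 72.5351 → up 102.9998 (V=0.0000), down 53.6760 (V=0.0000). Price 0.0000; hedge Δ=0.0000, bond B=0.0000.
  t=3,j=1: stock 139.1890 → up 197.6483 (V=0.0000), down 102.9998 (V=0.0000). Price 0.0000; hedge Δ=0.0000, bond B=0.0000.
  t=3,j=2: stock 267.0923 → up 379.2711 (V=379.2711), down 197.6483 (V=0.0000). Price 237.8011; hedge Δ=2.0882, bond B=-319.9506.
  t=3,j=3: stock 512.5286 → up 727.7905 (V=727.7905), down 379.2711 (V=379.2711). Price 512.5286; hedge Δ=1.0000, bond B=0.0000.
  t=2,j=0: stock 98.0204 → up 139.1890 (V=0.0000), down 72.5351 (V=0.0000). Price 0.0000; hedge Δ=0.0000, bond B=0.0000.
  t=2,j=1: stock 188.0932 → up 267.0923 (V=237.8011), down 139.1890 (V=0.0000). Price 149.1001; hedge Δ=1.8592, bond B=-200.6074.
  t=2,j=2: stock 360.9356 → up 512.5286 (V=512.5286), down 267.0923 (V=237.8011). Price 356.5947; hedge Δ=1.1193, bond B=-47.4163.
  t=1,j=0: stock 132.4600 → up 188.0932 (V=149.1001), down 98.0204 (V=0.0000). Price 93.4850; hedge Δ=1.6553, bond B=-125.7798.
  t=1,j=1: stock 254.1800 → up 360.9356 (V=356.5947), down 188.0932 (V=149.1001). Price 245.6795; hedge Δ=1.2005, bond B=-59.4596.
  t=0,j=0: stock 179.0000 → up 254.1800 (V=245.6795), down 132.4600 (V=93.4850). Price 167.8942; hedge Δ=1.2504, bond B=-55.9213.
Check: Δ(0,0)·S0 + B(0,0) = 167.8942 = V0.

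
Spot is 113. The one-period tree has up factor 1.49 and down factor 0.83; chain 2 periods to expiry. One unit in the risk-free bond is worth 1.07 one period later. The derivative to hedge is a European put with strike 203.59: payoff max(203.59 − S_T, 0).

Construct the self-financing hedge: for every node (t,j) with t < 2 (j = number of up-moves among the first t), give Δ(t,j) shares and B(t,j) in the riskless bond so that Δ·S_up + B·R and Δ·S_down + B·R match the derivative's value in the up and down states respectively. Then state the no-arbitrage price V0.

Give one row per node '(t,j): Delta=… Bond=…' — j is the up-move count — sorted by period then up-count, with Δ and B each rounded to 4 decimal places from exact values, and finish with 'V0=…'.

(0,0): Delta=-0.7845 Bond=158.9381
(1,0): Delta=-1.0000 Bond=190.2710
(1,1): Delta=-0.5745 Bond=134.7011
V0=70.2842

Risk-neutral probability p* = (R−d)/(u−d) = (1.07−0.83)/(1.49−0.83) = 0.3636.
At expiry t=2: V(2,0)=125.7443, V(2,1)=63.8429, V(2,2)=0.0000
  t=1,j=0: stock 93.7900 → up 139.7471 (V=63.8429), down 77.8457 (V=125.7443). Price 96.4810; hedge Δ=-1.0000, bond B=190.2710.
  t=1,j=1: stock 168.3700 → up 250.8713 (V=0.0000), down 139.7471 (V=63.8429). Price 37.9694; hedge Δ=-0.5745, bond B=134.7011.
  t=0,j=0: stock 113.0000 → up 168.3700 (V=37.9694), down 93.7900 (V=96.4810). Price 70.2842; hedge Δ=-0.7845, bond B=158.9381.
The time-0 hedge costs 70.2842, which is the no-arbitrage price.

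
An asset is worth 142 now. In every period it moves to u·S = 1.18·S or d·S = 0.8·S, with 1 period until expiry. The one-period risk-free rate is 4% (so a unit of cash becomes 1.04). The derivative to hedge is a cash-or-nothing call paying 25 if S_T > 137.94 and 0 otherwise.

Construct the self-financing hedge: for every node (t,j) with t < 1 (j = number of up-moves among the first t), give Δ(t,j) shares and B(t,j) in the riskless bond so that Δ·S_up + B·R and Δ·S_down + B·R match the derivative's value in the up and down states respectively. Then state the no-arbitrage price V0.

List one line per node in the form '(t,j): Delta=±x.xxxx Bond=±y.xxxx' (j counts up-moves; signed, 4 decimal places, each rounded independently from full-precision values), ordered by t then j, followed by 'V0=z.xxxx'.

The replicating-portfolio and risk-neutral prices coincide; use p* = (1.04−0.8)/(1.18−0.8) = 0.6316 for the latter.
Terminal payoffs: V(1,0)=0.0000, V(1,1)=25.0000
(0,0): S=142.0000. Δ = (V_up−V_dn)/(S_up−S_dn) = (25.0000−0.0000)/(167.5600−113.6000) = 0.4633. V = [p*·25.0000 + (1−p*)·0.0000]/1.04 = 15.1822. B = V − Δ·S = -50.6073.
Root portfolio cost Δ·142+B reproduces V0=15.1822.

(0,0): Delta=0.4633 Bond=-50.6073
V0=15.1822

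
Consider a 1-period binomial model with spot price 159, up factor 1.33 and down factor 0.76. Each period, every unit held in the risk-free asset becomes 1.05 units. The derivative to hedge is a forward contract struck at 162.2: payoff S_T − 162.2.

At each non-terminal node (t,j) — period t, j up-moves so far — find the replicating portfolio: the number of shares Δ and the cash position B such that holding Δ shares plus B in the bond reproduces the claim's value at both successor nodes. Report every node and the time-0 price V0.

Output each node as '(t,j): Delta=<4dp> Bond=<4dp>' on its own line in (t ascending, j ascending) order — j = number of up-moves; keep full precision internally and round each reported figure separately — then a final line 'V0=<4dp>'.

(0,0): Delta=1.0000 Bond=-154.4762
V0=4.5238

No-arbitrage ⇒ martingale measure with p* = (R−d)/(u−d) = 0.5088.
At expiry t=1: V(1,0)=-41.3600, V(1,1)=49.2700
  t=0,j=0: stock 159.0000 → up 211.4700 (V=49.2700), down 120.8400 (V=-41.3600). Price 4.5238; hedge Δ=1.0000, bond B=-154.4762.
Self-financing check: at every node Δ·S+B equals the discounted successor values.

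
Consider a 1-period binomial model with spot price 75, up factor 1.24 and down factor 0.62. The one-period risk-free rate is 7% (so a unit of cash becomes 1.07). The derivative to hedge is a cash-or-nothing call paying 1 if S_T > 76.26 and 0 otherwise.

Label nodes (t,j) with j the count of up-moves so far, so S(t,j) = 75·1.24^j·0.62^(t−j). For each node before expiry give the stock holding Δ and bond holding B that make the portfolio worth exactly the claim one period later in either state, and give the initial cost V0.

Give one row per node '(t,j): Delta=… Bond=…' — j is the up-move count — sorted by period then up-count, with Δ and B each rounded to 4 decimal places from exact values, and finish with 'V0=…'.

(0,0): Delta=0.0215 Bond=-0.9346
V0=0.6783

Since d<R<u, set p* = (R−d)/(u−d) = 0.7258; price each node as the discounted p*-expectation of its children.
At expiry t=1: V(1,0)=0.0000, V(1,1)=1.0000
Node (0,0) S=75.0000: V=(p*·1.0000+(1−p*)·0.0000)/1.07=0.6783; Δ=(1.0000−0.0000)/(93.0000−46.5000)=0.0215; B=V−Δ·S=-0.9346
Check: Δ(0,0)·S0 + B(0,0) = 0.6783 = V0.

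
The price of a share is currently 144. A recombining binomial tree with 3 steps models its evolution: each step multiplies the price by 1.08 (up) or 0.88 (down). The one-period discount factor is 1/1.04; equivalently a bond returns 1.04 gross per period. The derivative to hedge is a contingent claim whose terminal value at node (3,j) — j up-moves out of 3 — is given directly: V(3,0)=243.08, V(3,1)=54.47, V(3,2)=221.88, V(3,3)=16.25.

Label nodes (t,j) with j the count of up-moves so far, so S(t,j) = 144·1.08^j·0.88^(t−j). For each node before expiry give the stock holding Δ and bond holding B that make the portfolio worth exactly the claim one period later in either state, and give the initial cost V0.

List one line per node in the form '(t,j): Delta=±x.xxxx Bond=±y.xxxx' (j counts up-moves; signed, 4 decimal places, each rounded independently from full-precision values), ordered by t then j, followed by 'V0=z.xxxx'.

(0,0): Delta=-2.7472 Bond=485.1191
(1,0): Delta=3.6500 Bond=-306.1339
(1,1): Delta=-4.0504 Bond=707.1882
(2,0): Delta=-8.4568 Bond=1031.6962
(2,1): Delta=6.1162 Bond=-655.8981
(2,2): Delta=-6.1213 Bond=1083.3192
V0=89.5181

No-arbitrage ⇒ martingale measure with p* = (R−d)/(u−d) = 0.8000.
At expiry t=3: V(3,0)=243.0800, V(3,1)=54.4700, V(3,2)=221.8800, V(3,3)=16.2500
(2,0): S=111.5136. Δ = (V_up−V_dn)/(S_up−S_dn) = (54.4700−243.0800)/(120.4347−98.1320) = -8.4568. V = [p*·54.4700 + (1−p*)·243.0800]/1.04 = 88.6462. B = V − Δ·S = 1031.6962.
(2,1): S=136.8576. Δ = (V_up−V_dn)/(S_up−S_dn) = (221.8800−54.4700)/(147.8062−120.4347) = 6.1162. V = [p*·221.8800 + (1−p*)·54.4700]/1.04 = 181.1519. B = V − Δ·S = -655.8981.
(2,2): S=167.9616. Δ = (V_up−V_dn)/(S_up−S_dn) = (16.2500−221.8800)/(181.3985−147.8062) = -6.1213. V = [p*·16.2500 + (1−p*)·221.8800]/1.04 = 55.1692. B = V − Δ·S = 1083.3192.
(1,0): S=126.7200. Δ = (V_up−V_dn)/(S_up−S_dn) = (181.1519−88.6462)/(136.8576−111.5136) = 3.6500. V = [p*·181.1519 + (1−p*)·88.6462]/1.04 = 156.3950. B = V − Δ·S = -306.1339.
(1,1): S=155.5200. Δ = (V_up−V_dn)/(S_up−S_dn) = (55.1692−181.1519)/(167.9616−136.8576) = -4.0504. V = [p*·55.1692 + (1−p*)·181.1519]/1.04 = 77.2748. B = V − Δ·S = 707.1882.
(0,0): S=144.0000. Δ = (V_up−V_dn)/(S_up−S_dn) = (77.2748−156.3950)/(155.5200−126.7200) = -2.7472. V = [p*·77.2748 + (1−p*)·156.3950]/1.04 = 89.5181. B = V − Δ·S = 485.1191.
Root portfolio cost Δ·144+B reproduces V0=89.5181.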